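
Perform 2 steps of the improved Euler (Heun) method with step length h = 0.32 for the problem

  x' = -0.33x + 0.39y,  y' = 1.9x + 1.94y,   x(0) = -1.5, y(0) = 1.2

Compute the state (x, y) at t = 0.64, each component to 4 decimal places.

Heun on (x,y): k1 = f(t_n, state_n); k2 = f(t_n + h, state_n + h·k1); state_{n+1} = state_n + (h/2)·(k1 + k2).
0.000000: (-1.500000, 1.200000)
  k1 = (0.963000, -0.522000)
  predictor → (-1.191840, 1.032960)
  k2 = (0.796162, -0.260554)
  → (-1.218534, 1.074791)
0.320000: (-1.218534, 1.074791)
  k1 = (0.821285, -0.230120)
  predictor → (-0.955723, 1.001153)
  k2 = (0.705838, 0.126364)
  → (-0.974194, 1.058190)
(x(0.64), y(0.64)) ≈ (-0.9742, 1.0582)

-0.9742, 1.0582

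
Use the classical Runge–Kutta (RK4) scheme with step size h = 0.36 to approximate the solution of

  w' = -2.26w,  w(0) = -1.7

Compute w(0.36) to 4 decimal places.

RK4: k1 = f(t_n, w_n); k2 = f(t_n + h/2, w_n + (h/2)·k1); k3 = f(t_n + h/2, w_n + (h/2)·k2); k4 = f(t_n + h, w_n + h·k3); w_{n+1} = w_n + (h/6)·(k1 + 2k2 + 2k3 + k4).
t=0.000000, w=-1.700000:
  k1 = f(0.000000, -1.700000) = 3.842000
  k2 = f(0.180000, -1.008440) = 2.279074
  k3 = f(0.180000, -1.289767) = 2.914873
  k4 = f(0.360000, -0.650646) = 1.470460
  w ← -1.700000 + (0.36/6)·(k1 + 2k2 + 2k3 + k4) = -0.757979
w(0.36) ≈ -0.7580

-0.7580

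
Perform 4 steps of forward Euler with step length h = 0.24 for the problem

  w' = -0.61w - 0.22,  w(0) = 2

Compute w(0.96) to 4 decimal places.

Euler: w_{n+1} = w_n + h·f(x_n, w_n).
x=0.000000, w=2.000000: f=-1.440000 → w ← 2.000000 + 0.24·(-1.440000) = 1.654400
x=0.240000, w=1.654400: f=-1.229184 → w ← 1.654400 + 0.24·(-1.229184) = 1.359396
x=0.480000, w=1.359396: f=-1.049231 → w ← 1.359396 + 0.24·(-1.049231) = 1.107580
x=0.720000, w=1.107580: f=-0.895624 → w ← 1.107580 + 0.24·(-0.895624) = 0.892631
w(0.96) ≈ 0.8926

0.8926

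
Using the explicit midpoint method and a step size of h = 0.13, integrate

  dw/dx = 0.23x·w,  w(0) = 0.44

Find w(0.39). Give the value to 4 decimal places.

0.4478

Midpoint: k1 = f(x_n, w_n); k2 = f(x_n + h/2, w_n + (h/2)·k1); w_{n+1} = w_n + h·k2.
x=0.000000, w=0.440000:
  k1 = f(0.000000, 0.440000) = 0.000000
  k2 = f(0.065000, 0.440000) = 0.006578
  w ← 0.440000 + 0.13·0.006578 = 0.440855
x=0.130000, w=0.440855:
  k1 = f(0.130000, 0.440855) = 0.013182
  k2 = f(0.195000, 0.441712) = 0.019811
  w ← 0.440855 + 0.13·0.019811 = 0.443431
x=0.260000, w=0.443431:
  k1 = f(0.260000, 0.443431) = 0.026517
  k2 = f(0.325000, 0.445154) = 0.033275
  w ← 0.443431 + 0.13·0.033275 = 0.447756
w(0.39) ≈ 0.4478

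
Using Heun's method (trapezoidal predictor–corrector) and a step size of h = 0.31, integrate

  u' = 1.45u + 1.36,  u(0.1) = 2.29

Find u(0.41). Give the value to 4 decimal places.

Heun: k1 = f(x_n, u_n); k2 = f(x_n + h, u_n + h·k1); u_{n+1} = u_n + (h/2)·(k1 + k2).
x=0.100000, u=2.290000:
  k1 = f(0.100000, 2.290000) = 4.680500
  k2 = f(0.410000, 3.740955) = 6.784385
  u ← 2.290000 + (0.31/2)·(4.680500 + 6.784385) = 4.067057
u(0.41) ≈ 4.0671

4.0671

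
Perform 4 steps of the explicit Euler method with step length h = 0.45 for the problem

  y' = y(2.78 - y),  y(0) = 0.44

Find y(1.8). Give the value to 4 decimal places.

Euler: y_{n+1} = y_n + h·f(x_n, y_n).
x=0.000000, y=0.440000: f=1.029600 → y ← 0.440000 + 0.45·1.029600 = 0.903320
x=0.450000, y=0.903320: f=1.695243 → y ← 0.903320 + 0.45·1.695243 = 1.666179
x=0.900000, y=1.666179: f=1.855825 → y ← 1.666179 + 0.45·1.855825 = 2.501300
x=1.350000, y=2.501300: f=0.697111 → y ← 2.501300 + 0.45·0.697111 = 2.815001
y(1.8) ≈ 2.8150

2.8150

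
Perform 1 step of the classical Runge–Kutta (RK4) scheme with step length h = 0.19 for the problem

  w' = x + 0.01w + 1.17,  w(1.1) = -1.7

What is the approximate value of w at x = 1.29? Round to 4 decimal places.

-1.2535

RK4: k1 = f(x_n, w_n); k2 = f(x_n + h/2, w_n + (h/2)·k1); k3 = f(x_n + h/2, w_n + (h/2)·k2); k4 = f(x_n + h, w_n + h·k3); w_{n+1} = w_n + (h/6)·(k1 + 2k2 + 2k3 + k4).
x=1.100000, w=-1.700000:
  k1 = f(1.100000, -1.700000) = 2.253000
  k2 = f(1.195000, -1.485965) = 2.350140
  k3 = f(1.195000, -1.476737) = 2.350233
  k4 = f(1.290000, -1.253456) = 2.447465
  w ← -1.700000 + (0.19/6)·(k1 + 2k2 + 2k3 + k4) = -1.253462
w(1.29) ≈ -1.2535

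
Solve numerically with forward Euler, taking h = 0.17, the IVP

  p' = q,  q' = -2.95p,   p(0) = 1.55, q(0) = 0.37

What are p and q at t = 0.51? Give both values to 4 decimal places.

Euler on (p,q): p_{n+1} = p_n + h·p', q_{n+1} = q_n + h·q'.
0.000000: (1.550000, 0.370000); f=(0.370000, -4.572500) → (1.612900, -0.407325)
0.170000: (1.612900, -0.407325); f=(-0.407325, -4.758055) → (1.543655, -1.216194)
0.340000: (1.543655, -1.216194); f=(-1.216194, -4.553782) → (1.336902, -1.990337)
(p(0.51), q(0.51)) ≈ (1.3369, -1.9903)

1.3369, -1.9903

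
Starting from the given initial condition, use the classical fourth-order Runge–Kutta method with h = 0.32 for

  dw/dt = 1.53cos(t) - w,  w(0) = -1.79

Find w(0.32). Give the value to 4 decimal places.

-0.8886

RK4: k1 = f(t_n, w_n); k2 = f(t_n + h/2, w_n + (h/2)·k1); k3 = f(t_n + h/2, w_n + (h/2)·k2); k4 = f(t_n + h, w_n + h·k3); w_{n+1} = w_n + (h/6)·(k1 + 2k2 + 2k3 + k4).
t=0.000000, w=-1.790000:
  k1 = f(0.000000, -1.790000) = 3.320000
  k2 = f(0.160000, -1.258800) = 2.769258
  k3 = f(0.160000, -1.346919) = 2.857377
  k4 = f(0.320000, -0.875640) = 2.327970
  w ← -1.790000 + (0.32/6)·(k1 + 2k2 + 2k3 + k4) = -0.888601
w(0.32) ≈ -0.8886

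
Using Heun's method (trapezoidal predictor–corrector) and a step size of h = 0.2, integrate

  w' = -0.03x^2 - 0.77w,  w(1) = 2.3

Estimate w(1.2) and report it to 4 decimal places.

1.9662

Heun: k1 = f(x_n, w_n); k2 = f(x_n + h, w_n + h·k1); w_{n+1} = w_n + (h/2)·(k1 + k2).
x=1.000000, w=2.300000:
  k1 = f(1.000000, 2.300000) = -1.801000
  k2 = f(1.200000, 1.939800) = -1.536846
  w ← 2.300000 + (0.2/2)·(-1.801000 + (-1.536846)) = 1.966215
w(1.2) ≈ 1.9662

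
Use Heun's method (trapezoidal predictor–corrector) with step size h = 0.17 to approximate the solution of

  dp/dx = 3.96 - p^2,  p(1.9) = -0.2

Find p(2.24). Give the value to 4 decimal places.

Heun: k1 = f(x_n, p_n); k2 = f(x_n + h, p_n + h·k1); p_{n+1} = p_n + (h/2)·(k1 + k2).
x=1.900000, p=-0.200000:
  k1 = f(1.900000, -0.200000) = 3.920000
  k2 = f(2.070000, 0.466400) = 3.742471
  p ← -0.200000 + (0.17/2)·(3.920000 + 3.742471) = 0.451310
x=2.070000, p=0.451310:
  k1 = f(2.070000, 0.451310) = 3.756319
  k2 = f(2.240000, 1.089884) = 2.772152
  p ← 0.451310 + (0.17/2)·(3.756319 + 2.772152) = 1.006230
p(2.24) ≈ 1.0062

1.0062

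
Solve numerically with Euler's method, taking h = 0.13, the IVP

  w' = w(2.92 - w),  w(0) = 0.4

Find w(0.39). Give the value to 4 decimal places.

Euler: w_{n+1} = w_n + h·f(x_n, w_n).
x=0.000000, w=0.400000: f=1.008000 → w ← 0.400000 + 0.13·1.008000 = 0.531040
x=0.130000, w=0.531040: f=1.268633 → w ← 0.531040 + 0.13·1.268633 = 0.695962
x=0.260000, w=0.695962: f=1.547846 → w ← 0.695962 + 0.13·1.547846 = 0.897182
w(0.39) ≈ 0.8972

0.8972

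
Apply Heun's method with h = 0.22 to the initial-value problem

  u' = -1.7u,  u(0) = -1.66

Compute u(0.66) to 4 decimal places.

-0.5595

Heun: k1 = f(t_n, u_n); k2 = f(t_n + h, u_n + h·k1); u_{n+1} = u_n + (h/2)·(k1 + k2).
t=0.000000, u=-1.660000:
  k1 = f(0.000000, -1.660000) = 2.822000
  k2 = f(0.220000, -1.039160) = 1.766572
  u ← -1.660000 + (0.22/2)·(2.822000 + 1.766572) = -1.155257
t=0.220000, u=-1.155257:
  k1 = f(0.220000, -1.155257) = 1.963937
  k2 = f(0.440000, -0.723191) = 1.229425
  u ← -1.155257 + (0.22/2)·(1.963937 + 1.229425) = -0.803987
t=0.440000, u=-0.803987:
  k1 = f(0.440000, -0.803987) = 1.366778
  k2 = f(0.660000, -0.503296) = 0.855603
  u ← -0.803987 + (0.22/2)·(1.366778 + 0.855603) = -0.559525
u(0.66) ≈ -0.5595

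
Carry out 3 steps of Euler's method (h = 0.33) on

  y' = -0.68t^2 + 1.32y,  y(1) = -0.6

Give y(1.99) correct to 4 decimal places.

-3.4259

Euler: y_{n+1} = y_n + h·f(t_n, y_n).
t=1.000000, y=-0.600000: f=-1.472000 → y ← -0.600000 + 0.33·(-1.472000) = -1.085760
t=1.330000, y=-1.085760: f=-2.636055 → y ← -1.085760 + 0.33·(-2.636055) = -1.955658
t=1.660000, y=-1.955658: f=-4.455277 → y ← -1.955658 + 0.33·(-4.455277) = -3.425900
y(1.99) ≈ -3.4259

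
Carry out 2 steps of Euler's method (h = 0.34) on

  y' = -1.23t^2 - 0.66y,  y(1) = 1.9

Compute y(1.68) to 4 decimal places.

Euler: y_{n+1} = y_n + h·f(t_n, y_n).
t=1.000000, y=1.900000: f=-2.484000 → y ← 1.900000 + 0.34·(-2.484000) = 1.055440
t=1.340000, y=1.055440: f=-2.905178 → y ← 1.055440 + 0.34·(-2.905178) = 0.067679
y(1.68) ≈ 0.0677

0.0677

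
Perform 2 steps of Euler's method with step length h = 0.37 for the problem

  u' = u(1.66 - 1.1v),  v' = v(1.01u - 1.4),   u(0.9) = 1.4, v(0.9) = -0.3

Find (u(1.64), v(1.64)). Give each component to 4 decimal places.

4.2222, -0.4193

Euler on (u,v): u_{n+1} = u_n + h·u', v_{n+1} = v_n + h·v'.
0.900000: (1.400000, -0.300000); f=(2.786000, -0.004200) → (2.430820, -0.301554)
1.270000: (2.430820, -0.301554); f=(4.841487, -0.318178) → (4.222170, -0.419280)
(u(1.64), v(1.64)) ≈ (4.2222, -0.4193)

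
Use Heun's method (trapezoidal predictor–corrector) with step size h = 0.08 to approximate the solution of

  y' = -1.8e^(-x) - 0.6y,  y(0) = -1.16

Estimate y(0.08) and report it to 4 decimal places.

Heun: k1 = f(x_n, y_n); k2 = f(x_n + h, y_n + h·k1); y_{n+1} = y_n + (h/2)·(k1 + k2).
x=0.000000, y=-1.160000:
  k1 = f(0.000000, -1.160000) = -1.104000
  k2 = f(0.080000, -1.248320) = -0.912617
  y ← -1.160000 + (0.08/2)·(-1.104000 + (-0.912617)) = -1.240665
y(0.08) ≈ -1.2407

-1.2407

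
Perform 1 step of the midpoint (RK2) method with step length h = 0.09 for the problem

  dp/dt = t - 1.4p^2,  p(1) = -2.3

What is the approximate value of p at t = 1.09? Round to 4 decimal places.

Midpoint: k1 = f(t_n, p_n); k2 = f(t_n + h/2, p_n + (h/2)·k1); p_{n+1} = p_n + h·k2.
t=1.000000, p=-2.300000:
  k1 = f(1.000000, -2.300000) = -6.406000
  k2 = f(1.045000, -2.588270) = -8.333798
  p ← -2.300000 + 0.09·(-8.333798) = -3.050042
p(1.09) ≈ -3.0500

-3.0500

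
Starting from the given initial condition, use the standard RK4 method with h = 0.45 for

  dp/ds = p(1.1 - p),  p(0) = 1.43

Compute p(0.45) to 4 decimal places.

RK4: k1 = f(s_n, p_n); k2 = f(s_n + h/2, p_n + (h/2)·k1); k3 = f(s_n + h/2, p_n + (h/2)·k2); k4 = f(s_n + h, p_n + h·k3); p_{n+1} = p_n + (h/6)·(k1 + 2k2 + 2k3 + k4).
s=0.000000, p=1.430000:
  k1 = f(0.000000, 1.430000) = -0.471900
  k2 = f(0.225000, 1.323822) = -0.296301
  k3 = f(0.225000, 1.363332) = -0.359009
  k4 = f(0.450000, 1.268446) = -0.213664
  p ← 1.430000 + (0.45/6)·(k1 + 2k2 + 2k3 + k4) = 1.280286
p(0.45) ≈ 1.2803

1.2803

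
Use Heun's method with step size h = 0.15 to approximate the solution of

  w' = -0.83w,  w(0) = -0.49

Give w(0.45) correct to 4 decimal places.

Heun: k1 = f(t_n, w_n); k2 = f(t_n + h, w_n + h·k1); w_{n+1} = w_n + (h/2)·(k1 + k2).
t=0.000000, w=-0.490000:
  k1 = f(0.000000, -0.490000) = 0.406700
  k2 = f(0.150000, -0.428995) = 0.356066
  w ← -0.490000 + (0.15/2)·(0.406700 + 0.356066) = -0.432793
t=0.150000, w=-0.432793:
  k1 = f(0.150000, -0.432793) = 0.359218
  k2 = f(0.300000, -0.378910) = 0.314495
  w ← -0.432793 + (0.15/2)·(0.359218 + 0.314495) = -0.382264
t=0.300000, w=-0.382264:
  k1 = f(0.300000, -0.382264) = 0.317279
  k2 = f(0.450000, -0.334672) = 0.277778
  w ← -0.382264 + (0.15/2)·(0.317279 + 0.277778) = -0.337635
w(0.45) ≈ -0.3376

-0.3376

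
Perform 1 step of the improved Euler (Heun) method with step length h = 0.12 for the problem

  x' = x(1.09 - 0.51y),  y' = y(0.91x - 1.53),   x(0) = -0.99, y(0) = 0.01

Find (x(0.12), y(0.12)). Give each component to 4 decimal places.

Heun on (x,y): k1 = f(s_n, state_n); k2 = f(s_n + h, state_n + h·k1); state_{n+1} = state_n + (h/2)·(k1 + k2).
0.000000: (-0.990000, 0.010000)
  k1 = (-1.074051, -0.024309)
  predictor → (-1.118886, 0.007083)
  k2 = (-1.215544, -0.018049)
  → (-1.127376, 0.007459)
(x(0.12), y(0.12)) ≈ (-1.1274, 0.0075)

-1.1274, 0.0075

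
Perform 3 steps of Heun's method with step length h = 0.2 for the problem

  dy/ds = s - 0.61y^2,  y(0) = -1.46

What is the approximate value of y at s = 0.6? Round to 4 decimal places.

-2.7419

Heun: k1 = f(s_n, y_n); k2 = f(s_n + h, y_n + h·k1); y_{n+1} = y_n + (h/2)·(k1 + k2).
s=0.000000, y=-1.460000:
  k1 = f(0.000000, -1.460000) = -1.300276
  k2 = f(0.200000, -1.720055) = -1.604740
  y ← -1.460000 + (0.2/2)·(-1.300276 + (-1.604740)) = -1.750502
s=0.200000, y=-1.750502:
  k1 = f(0.200000, -1.750502) = -1.669196
  k2 = f(0.400000, -2.084341) = -2.250131
  y ← -1.750502 + (0.2/2)·(-1.669196 + (-2.250131)) = -2.142434
s=0.400000, y=-2.142434:
  k1 = f(0.400000, -2.142434) = -2.399915
  k2 = f(0.600000, -2.622417) = -3.595014
  y ← -2.142434 + (0.2/2)·(-2.399915 + (-3.595014)) = -2.741927
y(0.6) ≈ -2.7419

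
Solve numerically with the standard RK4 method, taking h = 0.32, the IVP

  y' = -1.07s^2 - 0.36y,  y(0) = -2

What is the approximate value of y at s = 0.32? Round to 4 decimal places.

RK4: k1 = f(s_n, y_n); k2 = f(s_n + h/2, y_n + (h/2)·k1); k3 = f(s_n + h/2, y_n + (h/2)·k2); k4 = f(s_n + h, y_n + h·k3); y_{n+1} = y_n + (h/6)·(k1 + 2k2 + 2k3 + k4).
s=0.000000, y=-2.000000:
  k1 = f(0.000000, -2.000000) = 0.720000
  k2 = f(0.160000, -1.884800) = 0.651136
  k3 = f(0.160000, -1.895818) = 0.655103
  k4 = f(0.320000, -1.790367) = 0.534964
  y ← -2.000000 + (0.32/6)·(k1 + 2k2 + 2k3 + k4) = -1.793736
y(0.32) ≈ -1.7937

-1.7937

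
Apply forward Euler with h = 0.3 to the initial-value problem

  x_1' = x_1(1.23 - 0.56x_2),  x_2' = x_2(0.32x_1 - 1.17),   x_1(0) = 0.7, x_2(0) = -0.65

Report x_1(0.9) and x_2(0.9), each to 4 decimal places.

2.1377, -0.2762

Euler on (x_1,x_2): x_1_{n+1} = x_1_n + h·x_1', x_2_{n+1} = x_2_n + h·x_2'.
0.000000: (0.700000, -0.650000); f=(1.115800, 0.614900) → (1.034740, -0.465530)
0.300000: (1.034740, -0.465530); f=(1.542484, 0.390525) → (1.497485, -0.348372)
0.600000: (1.497485, -0.348372); f=(2.134049, 0.240657) → (2.137700, -0.276175)
(x_1(0.9), x_2(0.9)) ≈ (2.1377, -0.2762)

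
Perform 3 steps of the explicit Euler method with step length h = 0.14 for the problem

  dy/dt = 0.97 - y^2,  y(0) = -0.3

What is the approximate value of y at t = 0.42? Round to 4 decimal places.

0.0901

Euler: y_{n+1} = y_n + h·f(t_n, y_n).
t=0.000000, y=-0.300000: f=0.880000 → y ← -0.300000 + 0.14·0.880000 = -0.176800
t=0.140000, y=-0.176800: f=0.938742 → y ← -0.176800 + 0.14·0.938742 = -0.045376
t=0.280000, y=-0.045376: f=0.967941 → y ← -0.045376 + 0.14·0.967941 = 0.090136
y(0.42) ≈ 0.0901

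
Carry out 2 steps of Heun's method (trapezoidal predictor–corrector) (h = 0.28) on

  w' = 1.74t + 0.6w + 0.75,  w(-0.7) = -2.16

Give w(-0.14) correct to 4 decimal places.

-3.0316

Heun: k1 = f(t_n, w_n); k2 = f(t_n + h, w_n + h·k1); w_{n+1} = w_n + (h/2)·(k1 + k2).
t=-0.700000, w=-2.160000:
  k1 = f(-0.700000, -2.160000) = -1.764000
  k2 = f(-0.420000, -2.653920) = -1.573152
  w ← -2.160000 + (0.28/2)·(-1.764000 + (-1.573152)) = -2.627201
t=-0.420000, w=-2.627201:
  k1 = f(-0.420000, -2.627201) = -1.557121
  k2 = f(-0.140000, -3.063195) = -1.331517
  w ← -2.627201 + (0.28/2)·(-1.557121 + (-1.331517)) = -3.031611
w(-0.14) ≈ -3.0316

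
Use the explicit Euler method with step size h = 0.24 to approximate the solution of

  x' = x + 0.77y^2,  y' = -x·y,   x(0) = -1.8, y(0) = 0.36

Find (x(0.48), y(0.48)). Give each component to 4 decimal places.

-2.6889, 0.7887

Euler on (x,y): x_{n+1} = x_n + h·x', y_{n+1} = y_n + h·y'.
0.000000: (-1.800000, 0.360000); f=(-1.700208, 0.648000) → (-2.208050, 0.515520)
0.240000: (-2.208050, 0.515520); f=(-2.003414, 1.138294) → (-2.688869, 0.788711)
(x(0.48), y(0.48)) ≈ (-2.6889, 0.7887)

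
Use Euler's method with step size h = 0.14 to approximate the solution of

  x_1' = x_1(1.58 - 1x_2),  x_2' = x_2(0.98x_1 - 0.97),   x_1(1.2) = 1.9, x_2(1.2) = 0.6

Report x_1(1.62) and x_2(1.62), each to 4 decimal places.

Euler on (x_1,x_2): x_1_{n+1} = x_1_n + h·x_1', x_2_{n+1} = x_2_n + h·x_2'.
1.200000: (1.900000, 0.600000); f=(1.862000, 0.535200) → (2.160680, 0.674928)
1.340000: (2.160680, 0.674928); f=(1.955571, 0.774457) → (2.434460, 0.783352)
1.480000: (2.434460, 0.783352); f=(1.939408, 1.109047) → (2.705977, 0.938619)
(x_1(1.62), x_2(1.62)) ≈ (2.7060, 0.9386)

2.7060, 0.9386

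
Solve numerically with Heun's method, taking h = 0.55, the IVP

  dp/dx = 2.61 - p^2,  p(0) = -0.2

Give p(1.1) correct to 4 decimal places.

1.0925

Heun: k1 = f(x_n, p_n); k2 = f(x_n + h, p_n + h·k1); p_{n+1} = p_n + (h/2)·(k1 + k2).
x=0.000000, p=-0.200000:
  k1 = f(0.000000, -0.200000) = 2.570000
  k2 = f(0.550000, 1.213500) = 1.137418
  p ← -0.200000 + (0.55/2)·(2.570000 + 1.137418) = 0.819540
x=0.550000, p=0.819540:
  k1 = f(0.550000, 0.819540) = 1.938354
  k2 = f(1.100000, 1.885635) = -0.945619
  p ← 0.819540 + (0.55/2)·(1.938354 + (-0.945619)) = 1.092542
p(1.1) ≈ 1.0925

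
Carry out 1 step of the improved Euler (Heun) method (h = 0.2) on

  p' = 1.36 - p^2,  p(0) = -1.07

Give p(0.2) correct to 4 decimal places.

-1.0180

Heun: k1 = f(t_n, p_n); k2 = f(t_n + h, p_n + h·k1); p_{n+1} = p_n + (h/2)·(k1 + k2).
t=0.000000, p=-1.070000:
  k1 = f(0.000000, -1.070000) = 0.215100
  k2 = f(0.200000, -1.026980) = 0.305312
  p ← -1.070000 + (0.2/2)·(0.215100 + 0.305312) = -1.017959
p(0.2) ≈ -1.0180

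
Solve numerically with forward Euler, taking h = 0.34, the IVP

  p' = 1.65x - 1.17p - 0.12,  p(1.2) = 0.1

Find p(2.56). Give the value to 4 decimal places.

2.2649

Euler: p_{n+1} = p_n + h·f(x_n, p_n).
x=1.200000, p=0.100000: f=1.743000 → p ← 0.100000 + 0.34·1.743000 = 0.692620
x=1.540000, p=0.692620: f=1.610635 → p ← 0.692620 + 0.34·1.610635 = 1.240236
x=1.880000, p=1.240236: f=1.530924 → p ← 1.240236 + 0.34·1.530924 = 1.760750
x=2.220000, p=1.760750: f=1.482923 → p ← 1.760750 + 0.34·1.482923 = 2.264944
p(2.56) ≈ 2.2649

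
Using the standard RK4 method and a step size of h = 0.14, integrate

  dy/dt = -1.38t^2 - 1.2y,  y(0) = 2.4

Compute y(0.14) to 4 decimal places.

RK4: k1 = f(t_n, y_n); k2 = f(t_n + h/2, y_n + (h/2)·k1); k3 = f(t_n + h/2, y_n + (h/2)·k2); k4 = f(t_n + h, y_n + h·k3); y_{n+1} = y_n + (h/6)·(k1 + 2k2 + 2k3 + k4).
t=0.000000, y=2.400000:
  k1 = f(0.000000, 2.400000) = -2.880000
  k2 = f(0.070000, 2.198400) = -2.644842
  k3 = f(0.070000, 2.214861) = -2.664595
  k4 = f(0.140000, 2.026957) = -2.459396
  y ← 2.400000 + (0.14/6)·(k1 + 2k2 + 2k3 + k4) = 2.027640
y(0.14) ≈ 2.0276

2.0276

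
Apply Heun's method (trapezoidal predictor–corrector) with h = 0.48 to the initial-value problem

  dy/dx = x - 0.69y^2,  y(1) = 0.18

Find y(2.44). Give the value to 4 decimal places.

1.5525

Heun: k1 = f(x_n, y_n); k2 = f(x_n + h, y_n + h·k1); y_{n+1} = y_n + (h/2)·(k1 + k2).
x=1.000000, y=0.180000:
  k1 = f(1.000000, 0.180000) = 0.977644
  k2 = f(1.480000, 0.649269) = 1.189130
  y ← 0.180000 + (0.48/2)·(0.977644 + 1.189130) = 0.700026
x=1.480000, y=0.700026:
  k1 = f(1.480000, 0.700026) = 1.141875
  k2 = f(1.960000, 1.248126) = 0.885105
  y ← 0.700026 + (0.48/2)·(1.141875 + 0.885105) = 1.186501
x=1.960000, y=1.186501:
  k1 = f(1.960000, 1.186501) = 0.988628
  k2 = f(2.440000, 1.661043) = 0.536246
  y ← 1.186501 + (0.48/2)·(0.988628 + 0.536246) = 1.552471
y(2.44) ≈ 1.5525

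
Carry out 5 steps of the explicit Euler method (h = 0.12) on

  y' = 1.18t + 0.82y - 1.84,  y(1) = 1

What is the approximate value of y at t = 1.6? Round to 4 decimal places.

Euler: y_{n+1} = y_n + h·f(t_n, y_n).
t=1.000000, y=1.000000: f=0.160000 → y ← 1.000000 + 0.12·0.160000 = 1.019200
t=1.120000, y=1.019200: f=0.317344 → y ← 1.019200 + 0.12·0.317344 = 1.057281
t=1.240000, y=1.057281: f=0.490171 → y ← 1.057281 + 0.12·0.490171 = 1.116102
t=1.360000, y=1.116102: f=0.680003 → y ← 1.116102 + 0.12·0.680003 = 1.197702
t=1.480000, y=1.197702: f=0.888516 → y ← 1.197702 + 0.12·0.888516 = 1.304324
y(1.6) ≈ 1.3043

1.3043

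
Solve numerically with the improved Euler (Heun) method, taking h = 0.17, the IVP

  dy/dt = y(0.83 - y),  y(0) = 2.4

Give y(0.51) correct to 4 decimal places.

Heun: k1 = f(t_n, y_n); k2 = f(t_n + h, y_n + h·k1); y_{n+1} = y_n + (h/2)·(k1 + k2).
t=0.000000, y=2.400000:
  k1 = f(0.000000, 2.400000) = -3.768000
  k2 = f(0.170000, 1.759440) = -1.635294
  y ← 2.400000 + (0.17/2)·(-3.768000 + (-1.635294)) = 1.940720
t=0.170000, y=1.940720:
  k1 = f(0.170000, 1.940720) = -2.155597
  k2 = f(0.340000, 1.574269) = -1.171679
  y ← 1.940720 + (0.17/2)·(-2.155597 + (-1.171679)) = 1.657902
t=0.340000, y=1.657902:
  k1 = f(0.340000, 1.657902) = -1.372579
  k2 = f(0.510000, 1.424563) = -0.846993
  y ← 1.657902 + (0.17/2)·(-1.372579 + (-0.846993)) = 1.469238
y(0.51) ≈ 1.4692

1.4692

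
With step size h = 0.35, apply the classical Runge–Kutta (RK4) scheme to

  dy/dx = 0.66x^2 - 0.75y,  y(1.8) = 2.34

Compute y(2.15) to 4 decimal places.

RK4: k1 = f(x_n, y_n); k2 = f(x_n + h/2, y_n + (h/2)·k1); k3 = f(x_n + h/2, y_n + (h/2)·k2); k4 = f(x_n + h, y_n + h·k3); y_{n+1} = y_n + (h/6)·(k1 + 2k2 + 2k3 + k4).
x=1.800000, y=2.340000:
  k1 = f(1.800000, 2.340000) = 0.383400
  k2 = f(1.975000, 2.407095) = 0.769091
  k3 = f(1.975000, 2.474591) = 0.718469
  k4 = f(2.150000, 2.591464) = 1.107252
  y ← 2.340000 + (0.35/6)·(k1 + 2k2 + 2k3 + k4) = 2.600503
y(2.15) ≈ 2.6005

2.6005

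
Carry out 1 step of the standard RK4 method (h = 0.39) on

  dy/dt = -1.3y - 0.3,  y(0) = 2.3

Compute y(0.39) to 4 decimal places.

1.2942

RK4: k1 = f(t_n, y_n); k2 = f(t_n + h/2, y_n + (h/2)·k1); k3 = f(t_n + h/2, y_n + (h/2)·k2); k4 = f(t_n + h, y_n + h·k3); y_{n+1} = y_n + (h/6)·(k1 + 2k2 + 2k3 + k4).
t=0.000000, y=2.300000:
  k1 = f(0.000000, 2.300000) = -3.290000
  k2 = f(0.195000, 1.658450) = -2.455985
  k3 = f(0.195000, 1.821083) = -2.667408
  k4 = f(0.390000, 1.259711) = -1.937624
  y ← 2.300000 + (0.39/6)·(k1 + 2k2 + 2k3 + k4) = 1.294163
y(0.39) ≈ 1.2942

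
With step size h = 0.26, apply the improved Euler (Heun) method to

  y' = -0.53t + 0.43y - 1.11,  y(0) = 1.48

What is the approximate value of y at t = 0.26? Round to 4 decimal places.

1.3321

Heun: k1 = f(t_n, y_n); k2 = f(t_n + h, y_n + h·k1); y_{n+1} = y_n + (h/2)·(k1 + k2).
t=0.000000, y=1.480000:
  k1 = f(0.000000, 1.480000) = -0.473600
  k2 = f(0.260000, 1.356864) = -0.664348
  y ← 1.480000 + (0.26/2)·(-0.473600 + (-0.664348)) = 1.332067
y(0.26) ≈ 1.3321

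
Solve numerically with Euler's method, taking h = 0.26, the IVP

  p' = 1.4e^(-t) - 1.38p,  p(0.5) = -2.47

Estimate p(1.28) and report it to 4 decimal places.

-0.3200

Euler: p_{n+1} = p_n + h·f(t_n, p_n).
t=0.500000, p=-2.470000: f=4.257743 → p ← -2.470000 + 0.26·4.257743 = -1.362987
t=0.760000, p=-1.362987: f=2.535655 → p ← -1.362987 + 0.26·2.535655 = -0.703717
t=1.020000, p=-0.703717: f=1.475962 → p ← -0.703717 + 0.26·1.475962 = -0.319967
p(1.28) ≈ -0.3200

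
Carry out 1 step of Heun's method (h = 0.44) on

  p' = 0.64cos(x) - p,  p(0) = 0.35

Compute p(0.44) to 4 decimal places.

0.4361

Heun: k1 = f(x_n, p_n); k2 = f(x_n + h, p_n + h·k1); p_{n+1} = p_n + (h/2)·(k1 + k2).
x=0.000000, p=0.350000:
  k1 = f(0.000000, 0.350000) = 0.290000
  k2 = f(0.440000, 0.477600) = 0.101441
  p ← 0.350000 + (0.44/2)·(0.290000 + 0.101441) = 0.436117
p(0.44) ≈ 0.4361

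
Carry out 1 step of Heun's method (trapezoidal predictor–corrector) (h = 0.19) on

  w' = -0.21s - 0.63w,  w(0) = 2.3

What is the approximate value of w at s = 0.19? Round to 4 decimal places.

2.0374

Heun: k1 = f(s_n, w_n); k2 = f(s_n + h, w_n + h·k1); w_{n+1} = w_n + (h/2)·(k1 + k2).
s=0.000000, w=2.300000:
  k1 = f(0.000000, 2.300000) = -1.449000
  k2 = f(0.190000, 2.024690) = -1.315455
  w ← 2.300000 + (0.19/2)·(-1.449000 + (-1.315455)) = 2.037377
w(0.19) ≈ 2.0374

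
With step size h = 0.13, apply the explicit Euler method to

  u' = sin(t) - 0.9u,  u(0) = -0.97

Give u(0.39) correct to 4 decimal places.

-0.6195

Euler: u_{n+1} = u_n + h·f(t_n, u_n).
t=0.000000, u=-0.970000: f=0.873000 → u ← -0.970000 + 0.13·0.873000 = -0.856510
t=0.130000, u=-0.856510: f=0.900493 → u ← -0.856510 + 0.13·0.900493 = -0.739446
t=0.260000, u=-0.739446: f=0.922582 → u ← -0.739446 + 0.13·0.922582 = -0.619510
u(0.39) ≈ -0.6195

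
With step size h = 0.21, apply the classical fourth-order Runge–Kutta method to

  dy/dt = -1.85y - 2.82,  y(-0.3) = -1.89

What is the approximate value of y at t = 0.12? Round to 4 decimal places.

-1.6925

RK4: k1 = f(t_n, y_n); k2 = f(t_n + h/2, y_n + (h/2)·k1); k3 = f(t_n + h/2, y_n + (h/2)·k2); k4 = f(t_n + h, y_n + h·k3); y_{n+1} = y_n + (h/6)·(k1 + 2k2 + 2k3 + k4).
t=-0.300000, y=-1.890000:
  k1 = f(-0.300000, -1.890000) = 0.676500
  k2 = f(-0.195000, -1.818967) = 0.545090
  k3 = f(-0.195000, -1.832766) = 0.570616
  k4 = f(-0.090000, -1.770171) = 0.454816
  y ← -1.890000 + (0.21/6)·(k1 + 2k2 + 2k3 + k4) = -1.772305
t=-0.090000, y=-1.772305:
  k1 = f(-0.090000, -1.772305) = 0.458763
  k2 = f(0.015000, -1.724134) = 0.369649
  k3 = f(0.015000, -1.733491) = 0.386959
  k4 = f(0.120000, -1.691043) = 0.308430
  y ← -1.772305 + (0.21/6)·(k1 + 2k2 + 2k3 + k4) = -1.692490
y(0.12) ≈ -1.6925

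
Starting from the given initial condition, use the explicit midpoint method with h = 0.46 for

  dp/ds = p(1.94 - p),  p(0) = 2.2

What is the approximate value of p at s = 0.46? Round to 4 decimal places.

Midpoint: k1 = f(s_n, p_n); k2 = f(s_n + h/2, p_n + (h/2)·k1); p_{n+1} = p_n + h·k2.
s=0.000000, p=2.200000:
  k1 = f(0.000000, 2.200000) = -0.572000
  k2 = f(0.230000, 2.068440) = -0.265670
  p ← 2.200000 + 0.46·(-0.265670) = 2.077792
p(0.46) ≈ 2.0778

2.0778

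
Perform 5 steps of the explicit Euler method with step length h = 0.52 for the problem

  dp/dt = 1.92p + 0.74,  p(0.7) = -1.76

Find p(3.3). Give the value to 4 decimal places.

Euler: p_{n+1} = p_n + h·f(t_n, p_n).
t=0.700000, p=-1.760000: f=-2.639200 → p ← -1.760000 + 0.52·(-2.639200) = -3.132384
t=1.220000, p=-3.132384: f=-5.274177 → p ← -3.132384 + 0.52·(-5.274177) = -5.874956
t=1.740000, p=-5.874956: f=-10.539916 → p ← -5.874956 + 0.52·(-10.539916) = -11.355712
t=2.260000, p=-11.355712: f=-21.062968 → p ← -11.355712 + 0.52·(-21.062968) = -22.308456
t=2.780000, p=-22.308456: f=-42.092235 → p ← -22.308456 + 0.52·(-42.092235) = -44.196418
p(3.3) ≈ -44.1964

-44.1964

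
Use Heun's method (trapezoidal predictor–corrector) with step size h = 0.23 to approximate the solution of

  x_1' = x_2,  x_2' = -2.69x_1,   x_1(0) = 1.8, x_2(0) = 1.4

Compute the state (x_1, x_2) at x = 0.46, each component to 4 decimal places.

Heun on (x_1,x_2): k1 = f(x_n, state_n); k2 = f(x_n + h, state_n + h·k1); state_{n+1} = state_n + (h/2)·(k1 + k2).
0.000000: (1.800000, 1.400000)
  k1 = (1.400000, -4.842000)
  predictor → (2.122000, 0.286340)
  k2 = (0.286340, -5.708180)
  → (1.993929, 0.186729)
0.230000: (1.993929, 0.186729)
  k1 = (0.186729, -5.363669)
  predictor → (2.036877, -1.046915)
  k2 = (-1.046915, -5.479199)
  → (1.895008, -1.060201)
(x_1(0.46), x_2(0.46)) ≈ (1.8950, -1.0602)

1.8950, -1.0602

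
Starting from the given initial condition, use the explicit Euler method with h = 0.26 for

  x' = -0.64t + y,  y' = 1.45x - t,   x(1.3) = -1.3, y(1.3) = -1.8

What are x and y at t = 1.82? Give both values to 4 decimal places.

-2.9272, -3.7818

Euler on (x,y): x_{n+1} = x_n + h·x', y_{n+1} = y_n + h·y'.
1.300000: (-1.300000, -1.800000); f=(-2.632000, -3.185000) → (-1.984320, -2.628100)
1.560000: (-1.984320, -2.628100); f=(-3.626500, -4.437264) → (-2.927210, -3.781789)
(x(1.82), y(1.82)) ≈ (-2.9272, -3.7818)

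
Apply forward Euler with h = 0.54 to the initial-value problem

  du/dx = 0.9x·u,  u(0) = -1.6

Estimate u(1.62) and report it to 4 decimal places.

-3.0801

Euler: u_{n+1} = u_n + h·f(x_n, u_n).
x=0.000000, u=-1.600000: f=0.000000 → u ← -1.600000 + 0.54·0.000000 = -1.600000
x=0.540000, u=-1.600000: f=-0.777600 → u ← -1.600000 + 0.54·(-0.777600) = -2.019904
x=1.080000, u=-2.019904: f=-1.963347 → u ← -2.019904 + 0.54·(-1.963347) = -3.080111
u(1.62) ≈ -3.0801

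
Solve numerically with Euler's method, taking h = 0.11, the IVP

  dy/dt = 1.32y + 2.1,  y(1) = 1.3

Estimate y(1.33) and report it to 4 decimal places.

Euler: y_{n+1} = y_n + h·f(t_n, y_n).
t=1.000000, y=1.300000: f=3.816000 → y ← 1.300000 + 0.11·3.816000 = 1.719760
t=1.110000, y=1.719760: f=4.370083 → y ← 1.719760 + 0.11·4.370083 = 2.200469
t=1.220000, y=2.200469: f=5.004619 → y ← 2.200469 + 0.11·5.004619 = 2.750977
y(1.33) ≈ 2.7510

2.7510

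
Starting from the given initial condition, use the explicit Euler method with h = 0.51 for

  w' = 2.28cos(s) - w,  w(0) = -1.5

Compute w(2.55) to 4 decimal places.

-0.2124

Euler: w_{n+1} = w_n + h·f(s_n, w_n).
s=0.000000, w=-1.500000: f=3.780000 → w ← -1.500000 + 0.51·3.780000 = 0.427800
s=0.510000, w=0.427800: f=1.562057 → w ← 0.427800 + 0.51·1.562057 = 1.224449
s=1.020000, w=1.224449: f=-0.031175 → w ← 1.224449 + 0.51·(-0.031175) = 1.208550
s=1.530000, w=1.208550: f=-1.115560 → w ← 1.208550 + 0.51·(-1.115560) = 0.639614
s=2.040000, w=0.639614: f=-1.670576 → w ← 0.639614 + 0.51·(-1.670576) = -0.212379
w(2.55) ≈ -0.2124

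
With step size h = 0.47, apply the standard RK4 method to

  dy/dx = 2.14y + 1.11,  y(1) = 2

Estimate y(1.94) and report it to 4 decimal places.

RK4: k1 = f(x_n, y_n); k2 = f(x_n + h/2, y_n + (h/2)·k1); k3 = f(x_n + h/2, y_n + (h/2)·k2); k4 = f(x_n + h, y_n + h·k3); y_{n+1} = y_n + (h/6)·(k1 + 2k2 + 2k3 + k4).
x=1.000000, y=2.000000:
  k1 = f(1.000000, 2.000000) = 5.390000
  k2 = f(1.235000, 3.266650) = 8.100631
  k3 = f(1.235000, 3.903648) = 9.463807
  k4 = f(1.470000, 6.447989) = 14.908697
  y ← 2.000000 + (0.47/6)·(k1 + 2k2 + 2k3 + k4) = 6.341827
x=1.470000, y=6.341827:
  k1 = f(1.470000, 6.341827) = 14.681509
  k2 = f(1.705000, 9.791981) = 22.064840
  k3 = f(1.705000, 11.527064) = 25.777917
  k4 = f(1.940000, 18.457448) = 40.608938
  y ← 6.341827 + (0.47/6)·(k1 + 2k2 + 2k3 + k4) = 18.168277
y(1.94) ≈ 18.1683

18.1683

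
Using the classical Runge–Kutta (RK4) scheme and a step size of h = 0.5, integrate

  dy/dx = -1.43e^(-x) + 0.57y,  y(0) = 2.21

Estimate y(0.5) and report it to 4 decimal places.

RK4: k1 = f(x_n, y_n); k2 = f(x_n + h/2, y_n + (h/2)·k1); k3 = f(x_n + h/2, y_n + (h/2)·k2); k4 = f(x_n + h, y_n + h·k3); y_{n+1} = y_n + (h/6)·(k1 + 2k2 + 2k3 + k4).
x=0.000000, y=2.210000:
  k1 = f(0.000000, 2.210000) = -0.170300
  k2 = f(0.250000, 2.167425) = 0.121747
  k3 = f(0.250000, 2.240437) = 0.163364
  k4 = f(0.500000, 2.291682) = 0.438920
  y ← 2.210000 + (0.5/6)·(k1 + 2k2 + 2k3 + k4) = 2.279903
y(0.5) ≈ 2.2799

2.2799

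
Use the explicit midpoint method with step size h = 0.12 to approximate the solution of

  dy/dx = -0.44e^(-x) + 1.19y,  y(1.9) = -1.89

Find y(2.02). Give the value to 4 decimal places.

-2.1872

Midpoint: k1 = f(x_n, y_n); k2 = f(x_n + h/2, y_n + (h/2)·k1); y_{n+1} = y_n + h·k2.
x=1.900000, y=-1.890000:
  k1 = f(1.900000, -1.890000) = -2.314910
  k2 = f(1.960000, -2.028895) = -2.476362
  y ← -1.890000 + 0.12·(-2.476362) = -2.187163
y(2.02) ≈ -2.1872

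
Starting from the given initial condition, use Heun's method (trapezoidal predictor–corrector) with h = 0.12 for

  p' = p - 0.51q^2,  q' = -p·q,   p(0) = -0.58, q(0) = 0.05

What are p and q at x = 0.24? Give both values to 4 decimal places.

-0.7373, 0.0585

Heun on (p,q): k1 = f(x_n, state_n); k2 = f(x_n + h, state_n + h·k1); state_{n+1} = state_n + (h/2)·(k1 + k2).
0.000000: (-0.580000, 0.050000)
  k1 = (-0.581275, 0.029000)
  predictor → (-0.649753, 0.053480)
  k2 = (-0.651212, 0.034749)
  → (-0.653949, 0.053825)
0.120000: (-0.653949, 0.053825)
  k1 = (-0.655427, 0.035199)
  predictor → (-0.732600, 0.058049)
  k2 = (-0.734319, 0.042527)
  → (-0.737334, 0.058488)
(p(0.24), q(0.24)) ≈ (-0.7373, 0.0585)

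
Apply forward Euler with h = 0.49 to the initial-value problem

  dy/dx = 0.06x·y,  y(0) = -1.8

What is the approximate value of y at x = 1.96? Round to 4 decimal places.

-1.9597

Euler: y_{n+1} = y_n + h·f(x_n, y_n).
x=0.000000, y=-1.800000: f=0.000000 → y ← -1.800000 + 0.49·0.000000 = -1.800000
x=0.490000, y=-1.800000: f=-0.052920 → y ← -1.800000 + 0.49·(-0.052920) = -1.825931
x=0.980000, y=-1.825931: f=-0.107365 → y ← -1.825931 + 0.49·(-0.107365) = -1.878540
x=1.470000, y=-1.878540: f=-0.165687 → y ← -1.878540 + 0.49·(-0.165687) = -1.959726
y(1.96) ≈ -1.9597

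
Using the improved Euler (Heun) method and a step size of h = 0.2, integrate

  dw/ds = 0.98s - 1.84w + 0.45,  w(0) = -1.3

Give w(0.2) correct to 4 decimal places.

Heun: k1 = f(s_n, w_n); k2 = f(s_n + h, w_n + h·k1); w_{n+1} = w_n + (h/2)·(k1 + k2).
s=0.000000, w=-1.300000:
  k1 = f(0.000000, -1.300000) = 2.842000
  k2 = f(0.200000, -0.731600) = 1.992144
  w ← -1.300000 + (0.2/2)·(2.842000 + 1.992144) = -0.816586
w(0.2) ≈ -0.8166

-0.8166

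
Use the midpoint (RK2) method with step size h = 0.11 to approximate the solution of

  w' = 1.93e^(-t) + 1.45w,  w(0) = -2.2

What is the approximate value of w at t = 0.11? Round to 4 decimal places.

-2.3610

Midpoint: k1 = f(t_n, w_n); k2 = f(t_n + h/2, w_n + (h/2)·k1); w_{n+1} = w_n + h·k2.
t=0.000000, w=-2.200000:
  k1 = f(0.000000, -2.200000) = -1.260000
  k2 = f(0.055000, -2.269300) = -1.463769
  w ← -2.200000 + 0.11·(-1.463769) = -2.361015
w(0.11) ≈ -2.3610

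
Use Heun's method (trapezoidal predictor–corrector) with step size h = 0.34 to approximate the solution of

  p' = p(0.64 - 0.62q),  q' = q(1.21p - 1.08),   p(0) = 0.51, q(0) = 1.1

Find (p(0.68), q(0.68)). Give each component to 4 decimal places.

Heun on (p,q): k1 = f(s_n, state_n); k2 = f(s_n + h, state_n + h·k1); state_{n+1} = state_n + (h/2)·(k1 + k2).
0.000000: (0.510000, 1.100000)
  k1 = (-0.021420, -0.509190)
  predictor → (0.502717, 0.926875)
  k2 = (0.032846, -0.437218)
  → (0.511942, 0.939111)
0.340000: (0.511942, 0.939111)
  k1 = (0.029565, -0.432507)
  predictor → (0.521995, 0.792058)
  k2 = (0.077738, -0.355148)
  → (0.530184, 0.805209)
(p(0.68), q(0.68)) ≈ (0.5302, 0.8052)

0.5302, 0.8052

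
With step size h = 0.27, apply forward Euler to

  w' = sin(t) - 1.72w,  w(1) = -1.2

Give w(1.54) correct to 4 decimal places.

Euler: w_{n+1} = w_n + h·f(t_n, w_n).
t=1.000000, w=-1.200000: f=2.905471 → w ← -1.200000 + 0.27·2.905471 = -0.415523
t=1.270000, w=-0.415523: f=1.669800 → w ← -0.415523 + 0.27·1.669800 = 0.035323
w(1.54) ≈ 0.0353

0.0353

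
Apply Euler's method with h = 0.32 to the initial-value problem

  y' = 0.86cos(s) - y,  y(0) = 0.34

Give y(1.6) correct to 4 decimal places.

0.4787

Euler: y_{n+1} = y_n + h·f(s_n, y_n).
s=0.000000, y=0.340000: f=0.520000 → y ← 0.340000 + 0.32·0.520000 = 0.506400
s=0.320000, y=0.506400: f=0.309942 → y ← 0.506400 + 0.32·0.309942 = 0.605582
s=0.640000, y=0.605582: f=0.084221 → y ← 0.605582 + 0.32·0.084221 = 0.632532
s=0.960000, y=0.632532: f=-0.139305 → y ← 0.632532 + 0.32·(-0.139305) = 0.587955
s=1.280000, y=0.587955: f=-0.341380 → y ← 0.587955 + 0.32·(-0.341380) = 0.478713
y(1.6) ≈ 0.4787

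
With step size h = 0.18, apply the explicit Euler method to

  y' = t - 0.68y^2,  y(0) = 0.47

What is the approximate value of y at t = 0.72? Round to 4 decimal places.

0.5589

Euler: y_{n+1} = y_n + h·f(t_n, y_n).
t=0.000000, y=0.470000: f=-0.150212 → y ← 0.470000 + 0.18·(-0.150212) = 0.442962
t=0.180000, y=0.442962: f=0.046574 → y ← 0.442962 + 0.18·0.046574 = 0.451345
t=0.360000, y=0.451345: f=0.221476 → y ← 0.451345 + 0.18·0.221476 = 0.491211
t=0.540000, y=0.491211: f=0.375924 → y ← 0.491211 + 0.18·0.375924 = 0.558877
y(0.72) ≈ 0.5589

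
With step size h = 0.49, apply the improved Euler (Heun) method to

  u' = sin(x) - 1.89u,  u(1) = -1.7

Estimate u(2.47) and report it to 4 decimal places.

Heun: k1 = f(x_n, u_n); k2 = f(x_n + h, u_n + h·k1); u_{n+1} = u_n + (h/2)·(k1 + k2).
x=1.000000, u=-1.700000:
  k1 = f(1.000000, -1.700000) = 4.054471
  k2 = f(1.490000, 0.286691) = 0.454892
  u ← -1.700000 + (0.49/2)·(4.054471 + 0.454892) = -0.595206
x=1.490000, u=-0.595206:
  k1 = f(1.490000, -0.595206) = 2.121677
  k2 = f(1.980000, 0.444416) = 0.077492
  u ← -0.595206 + (0.49/2)·(2.121677 + 0.077492) = -0.056410
x=1.980000, u=-0.056410:
  k1 = f(1.980000, -0.056410) = 1.024052
  k2 = f(2.470000, 0.445376) = -0.219527
  u ← -0.056410 + (0.49/2)·(1.024052 + (-0.219527)) = 0.140699
u(2.47) ≈ 0.1407

0.1407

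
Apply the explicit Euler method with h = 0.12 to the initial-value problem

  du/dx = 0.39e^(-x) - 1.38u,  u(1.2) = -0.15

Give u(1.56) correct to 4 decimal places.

Euler: u_{n+1} = u_n + h·f(x_n, u_n).
x=1.200000, u=-0.150000: f=0.324466 → u ← -0.150000 + 0.12·0.324466 = -0.111064
x=1.320000, u=-0.111064: f=0.257451 → u ← -0.111064 + 0.12·0.257451 = -0.080170
x=1.440000, u=-0.080170: f=0.203036 → u ← -0.080170 + 0.12·0.203036 = -0.055806
u(1.56) ≈ -0.0558

-0.0558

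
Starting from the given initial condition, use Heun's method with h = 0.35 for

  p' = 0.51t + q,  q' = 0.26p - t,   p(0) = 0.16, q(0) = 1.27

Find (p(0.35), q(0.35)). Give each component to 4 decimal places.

Heun on (p,q): k1 = f(t_n, state_n); k2 = f(t_n + h, state_n + h·k1); state_{n+1} = state_n + (h/2)·(k1 + k2).
0.000000: (0.160000, 1.270000)
  k1 = (1.270000, 0.041600)
  predictor → (0.604500, 1.284560)
  k2 = (1.463060, -0.192830)
  → (0.638285, 1.243535)
(p(0.35), q(0.35)) ≈ (0.6383, 1.2435)

0.6383, 1.2435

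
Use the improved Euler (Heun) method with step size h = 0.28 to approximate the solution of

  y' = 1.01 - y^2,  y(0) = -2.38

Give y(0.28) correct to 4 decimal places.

Heun: k1 = f(t_n, y_n); k2 = f(t_n + h, y_n + h·k1); y_{n+1} = y_n + (h/2)·(k1 + k2).
t=0.000000, y=-2.380000:
  k1 = f(0.000000, -2.380000) = -4.654400
  k2 = f(0.280000, -3.683232) = -12.556198
  y ← -2.380000 + (0.28/2)·(-4.654400 + (-12.556198)) = -4.789484
y(0.28) ≈ -4.7895

-4.7895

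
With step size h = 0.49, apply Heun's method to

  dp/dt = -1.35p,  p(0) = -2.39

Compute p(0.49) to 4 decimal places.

-1.3319

Heun: k1 = f(t_n, p_n); k2 = f(t_n + h, p_n + h·k1); p_{n+1} = p_n + (h/2)·(k1 + k2).
t=0.000000, p=-2.390000:
  k1 = f(0.000000, -2.390000) = 3.226500
  k2 = f(0.490000, -0.809015) = 1.092170
  p ← -2.390000 + (0.49/2)·(3.226500 + 1.092170) = -1.331926
p(0.49) ≈ -1.3319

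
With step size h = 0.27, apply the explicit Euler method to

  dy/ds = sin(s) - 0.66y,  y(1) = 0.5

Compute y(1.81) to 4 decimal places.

0.9127

Euler: y_{n+1} = y_n + h·f(s_n, y_n).
s=1.000000, y=0.500000: f=0.511471 → y ← 0.500000 + 0.27·0.511471 = 0.638097
s=1.270000, y=0.638097: f=0.533957 → y ← 0.638097 + 0.27·0.533957 = 0.782265
s=1.540000, y=0.782265: f=0.483231 → y ← 0.782265 + 0.27·0.483231 = 0.912738
y(1.81) ≈ 0.9127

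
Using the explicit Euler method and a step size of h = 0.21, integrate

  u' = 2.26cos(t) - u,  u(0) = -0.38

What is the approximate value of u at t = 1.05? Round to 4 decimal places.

1.1870

Euler: u_{n+1} = u_n + h·f(t_n, u_n).
t=0.000000, u=-0.380000: f=2.640000 → u ← -0.380000 + 0.21·2.640000 = 0.174400
t=0.210000, u=0.174400: f=2.035950 → u ← 0.174400 + 0.21·2.035950 = 0.601949
t=0.420000, u=0.601949: f=1.461632 → u ← 0.601949 + 0.21·1.461632 = 0.908892
t=0.630000, u=0.908892: f=0.917250 → u ← 0.908892 + 0.21·0.917250 = 1.101515
t=0.840000, u=1.101515: f=0.406951 → u ← 1.101515 + 0.21·0.406951 = 1.186974
u(1.05) ≈ 1.1870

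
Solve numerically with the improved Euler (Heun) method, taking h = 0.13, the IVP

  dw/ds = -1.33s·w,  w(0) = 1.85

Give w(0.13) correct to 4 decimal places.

Heun: k1 = f(s_n, w_n); k2 = f(s_n + h, w_n + h·k1); w_{n+1} = w_n + (h/2)·(k1 + k2).
s=0.000000, w=1.850000:
  k1 = f(0.000000, 1.850000) = 0.000000
  k2 = f(0.130000, 1.850000) = -0.319865
  w ← 1.850000 + (0.13/2)·(0.000000 + (-0.319865)) = 1.829209
w(0.13) ≈ 1.8292

1.8292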